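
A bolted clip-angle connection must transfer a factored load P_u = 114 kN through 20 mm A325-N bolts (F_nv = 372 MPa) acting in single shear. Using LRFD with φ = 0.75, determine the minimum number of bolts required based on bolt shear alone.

2 bolts

A_b = π·20²/4 = 314.2 mm².
Per-bolt design strength φR_n = 0.75 × 372 × 314.2 × 1 / 1000 = 87.65 kN.
n ≥ 114 / 87.65 = 1.301 → use 2 bolts.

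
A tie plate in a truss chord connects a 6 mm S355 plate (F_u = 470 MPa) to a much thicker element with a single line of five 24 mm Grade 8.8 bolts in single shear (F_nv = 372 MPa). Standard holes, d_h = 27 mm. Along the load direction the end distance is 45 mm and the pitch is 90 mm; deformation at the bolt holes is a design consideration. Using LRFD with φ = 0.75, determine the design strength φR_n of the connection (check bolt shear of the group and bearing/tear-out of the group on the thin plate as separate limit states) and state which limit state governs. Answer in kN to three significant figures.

567 kN (bearing governs)

Bolt shear: A_b = π·24²/4 = 452.4 mm²; R_n = 372 × 452.4 × 5 × 1 / 1000 = 841.4 kN → 0.75 × 841.4 = 631 kN.
Bearing (1.2 l_c t F_u ≤ 2.4 d t F_u): upper limit = 2.4·24·6·470 / 1000 = 162.4 kN.
  Edge l_c = 45 − 27/2 = 31.5 → r_n = 106.6 kN; interior l_c = 90 − 27 = 63 → r_n = 162.4 kN.
  R_n,bearing = 1·106.6 + 4·162.4 = 756.3 kN → 0.75 × 756.3 = 567 kN.
Bearing governs: 567 kN.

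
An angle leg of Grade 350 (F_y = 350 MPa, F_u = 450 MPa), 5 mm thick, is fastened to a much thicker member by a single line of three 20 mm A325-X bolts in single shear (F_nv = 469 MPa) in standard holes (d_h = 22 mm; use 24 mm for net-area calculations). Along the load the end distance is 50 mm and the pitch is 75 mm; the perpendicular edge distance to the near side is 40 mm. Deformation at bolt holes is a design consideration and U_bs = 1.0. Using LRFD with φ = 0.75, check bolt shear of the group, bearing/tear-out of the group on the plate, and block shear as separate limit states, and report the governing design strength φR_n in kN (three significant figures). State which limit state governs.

189 kN (block shear governs)

Bolt shear: A_b = π·20²/4 = 314.2 mm²; R_n = 469 × 314.2 × 3 × 1 / 1000 = 442 kN → 0.75 × 442 = 332 kN.
Bearing: edge l_c = 39, r_n = 105.3 kN; interior l_c = 53, r_n = 108 kN; R_n = 105.3 + 2·108 = 321.3 kN → 241 kN.
Block shear: A_gv = 1000, A_nv = 700, A_nt = 140 mm²; R_n = min(0.6F_uA_nv, 0.6F_yA_gv) + U_bs·F_u·A_nt = 252 kN → 189 kN.
Block shear governs: 189 kN.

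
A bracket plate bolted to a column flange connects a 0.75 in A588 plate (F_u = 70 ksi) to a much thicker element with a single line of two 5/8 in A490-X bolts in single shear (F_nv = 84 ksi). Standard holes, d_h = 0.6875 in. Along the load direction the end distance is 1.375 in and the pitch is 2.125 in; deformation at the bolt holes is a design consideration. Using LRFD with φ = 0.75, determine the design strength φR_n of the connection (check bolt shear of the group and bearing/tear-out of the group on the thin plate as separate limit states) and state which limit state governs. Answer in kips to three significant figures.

38.7 kips (bolt shear governs)

Bolt shear: A_b = π·0.625²/4 = 0.3068 in²; R_n = 84 × 0.3068 × 2 × 1 = 51.54 kips → 0.75 × 51.54 = 38.7 kips.
Bearing (1.2 l_c t F_u ≤ 2.4 d t F_u): upper limit = 2.4·0.625·0.75·70 = 78.75 kips.
  Edge l_c = 1.375 − 0.6875/2 = 1.031 → r_n = 64.97 kips; interior l_c = 2.125 − 0.6875 = 1.438 → r_n = 78.75 kips.
  R_n,bearing = 1·64.97 + 1·78.75 = 143.7 kips → 0.75 × 143.7 = 108 kips.
Bolt shear governs: 38.7 kips.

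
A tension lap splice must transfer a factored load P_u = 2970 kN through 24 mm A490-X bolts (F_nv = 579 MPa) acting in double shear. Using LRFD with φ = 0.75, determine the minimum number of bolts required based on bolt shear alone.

8 bolts

A_b = π·24²/4 = 452.4 mm².
Per-bolt design strength φR_n = 0.75 × 579 × 452.4 × 2 / 1000 = 392.9 kN.
n ≥ 2970 / 392.9 = 7.559 → use 8 bolts.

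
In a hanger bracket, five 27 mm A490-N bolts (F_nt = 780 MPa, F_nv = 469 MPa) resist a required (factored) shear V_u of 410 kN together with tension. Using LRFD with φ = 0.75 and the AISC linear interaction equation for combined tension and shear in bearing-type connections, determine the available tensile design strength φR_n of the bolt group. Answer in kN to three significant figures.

A_b = π·27²/4 = 572.6 mm²; f_rv = 410 × 1000 / (5 × 572.6) = 143.2 MPa.
F'_nt = 1.3 F_nt − (F_nt / φF_nv) f_rv = 1.3·780 − (780/(0.75·469))·143.2 = 696.4 MPa, capped at F_nt → F'_nt = 696.4 MPa.
R_n = F'_nt · A_b · n = 696.4 × 572.6 × 5 / 1000 = 1994 kN.
Design strength φR_n = 0.75 × 1994 = 1500 kN.

1500 kN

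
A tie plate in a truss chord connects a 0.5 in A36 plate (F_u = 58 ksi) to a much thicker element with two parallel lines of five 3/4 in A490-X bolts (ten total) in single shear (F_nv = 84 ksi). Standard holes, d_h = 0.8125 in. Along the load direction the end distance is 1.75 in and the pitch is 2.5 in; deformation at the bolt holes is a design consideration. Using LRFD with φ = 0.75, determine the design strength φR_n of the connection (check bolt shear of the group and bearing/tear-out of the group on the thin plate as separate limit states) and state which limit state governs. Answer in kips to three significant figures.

Bolt shear: A_b = π·0.75²/4 = 0.4418 in²; R_n = 84 × 0.4418 × 10 × 1 = 371.1 kips → 0.75 × 371.1 = 278 kips.
Bearing (1.2 l_c t F_u ≤ 2.4 d t F_u): upper limit = 2.4·0.75·0.5·58 = 52.2 kips.
  Edge l_c = 1.75 − 0.8125/2 = 1.344 → r_n = 46.76 kips; interior l_c = 2.5 − 0.8125 = 1.688 → r_n = 52.2 kips.
  R_n,bearing = 2·46.76 + 8·52.2 = 511.1 kips → 0.75 × 511.1 = 383 kips.
Bolt shear governs: 278 kips.

278 kips (bolt shear governs)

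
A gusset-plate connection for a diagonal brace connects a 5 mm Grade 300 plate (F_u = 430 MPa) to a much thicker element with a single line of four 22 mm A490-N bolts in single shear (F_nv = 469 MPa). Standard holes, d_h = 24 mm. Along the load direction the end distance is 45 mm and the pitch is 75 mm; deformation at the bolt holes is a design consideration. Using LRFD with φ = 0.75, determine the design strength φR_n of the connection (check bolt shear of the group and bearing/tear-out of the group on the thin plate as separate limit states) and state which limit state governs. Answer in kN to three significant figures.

319 kN (bearing governs)

Bolt shear: A_b = π·22²/4 = 380.1 mm²; R_n = 469 × 380.1 × 4 × 1 / 1000 = 713.1 kN → 0.75 × 713.1 = 535 kN.
Bearing (1.2 l_c t F_u ≤ 2.4 d t F_u): upper limit = 2.4·22·5·430 / 1000 = 113.5 kN.
  Edge l_c = 45 − 24/2 = 33 → r_n = 85.14 kN; interior l_c = 75 − 24 = 51 → r_n = 113.5 kN.
  R_n,bearing = 1·85.14 + 3·113.5 = 425.7 kN → 0.75 × 425.7 = 319 kN.
Bearing governs: 319 kN.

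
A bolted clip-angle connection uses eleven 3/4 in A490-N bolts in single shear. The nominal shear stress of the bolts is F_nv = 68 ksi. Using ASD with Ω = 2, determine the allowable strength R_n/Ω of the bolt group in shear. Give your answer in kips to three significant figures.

165 kips

A_b = π × 0.75² / 4 = 0.4418 in².
R_n = F_nv · A_b · n · n_s = 68 × 0.4418 × 11 × 1 = 330.5 kips.
Allowable strength R_n/Ω = 330.5 / 2 = 165 kips.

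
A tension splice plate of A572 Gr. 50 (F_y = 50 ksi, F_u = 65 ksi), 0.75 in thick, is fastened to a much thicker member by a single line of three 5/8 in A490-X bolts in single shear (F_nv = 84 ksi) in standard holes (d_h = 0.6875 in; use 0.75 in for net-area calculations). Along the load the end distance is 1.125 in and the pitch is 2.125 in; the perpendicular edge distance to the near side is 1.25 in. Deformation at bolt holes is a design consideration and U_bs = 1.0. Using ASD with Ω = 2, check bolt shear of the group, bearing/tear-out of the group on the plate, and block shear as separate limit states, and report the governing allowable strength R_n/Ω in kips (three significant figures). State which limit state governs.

Bolt shear: A_b = π·0.625²/4 = 0.3068 in²; R_n = 84 × 0.3068 × 3 × 1 = 77.31 kips → 77.31 / 2 = 38.7 kips.
Bearing: edge l_c = 0.7812, r_n = 45.7 kips; interior l_c = 1.438, r_n = 73.12 kips; R_n = 45.7 + 2·73.12 = 192 kips → 96 kips.
Block shear: A_gv = 4.031, A_nv = 2.625, A_nt = 0.6562 in²; R_n = min(0.6F_uA_nv, 0.6F_yA_gv) + U_bs·F_u·A_nt = 145 kips → 72.5 kips.
Bolt shear governs: 38.7 kips.

38.7 kips (bolt shear governs)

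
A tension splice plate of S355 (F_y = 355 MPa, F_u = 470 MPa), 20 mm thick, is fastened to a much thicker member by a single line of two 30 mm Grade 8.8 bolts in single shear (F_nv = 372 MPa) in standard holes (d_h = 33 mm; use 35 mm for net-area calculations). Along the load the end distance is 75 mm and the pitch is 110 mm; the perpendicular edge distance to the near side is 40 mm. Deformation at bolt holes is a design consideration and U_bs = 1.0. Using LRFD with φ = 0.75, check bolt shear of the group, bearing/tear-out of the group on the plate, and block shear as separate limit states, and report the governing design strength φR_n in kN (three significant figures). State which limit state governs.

394 kN (bolt shear governs)

Bolt shear: A_b = π·30²/4 = 706.9 mm²; R_n = 372 × 706.9 × 2 × 1 / 1000 = 525.9 kN → 0.75 × 525.9 = 394 kN.
Bearing: edge l_c = 58.5, r_n = 659.9 kN; interior l_c = 77, r_n = 676.8 kN; R_n = 659.9 + 1·676.8 = 1337 kN → 1000 kN.
Block shear: A_gv = 3700, A_nv = 2650, A_nt = 450 mm²; R_n = min(0.6F_uA_nv, 0.6F_yA_gv) + U_bs·F_u·A_nt = 958.8 kN → 719 kN.
Bolt shear governs: 394 kN.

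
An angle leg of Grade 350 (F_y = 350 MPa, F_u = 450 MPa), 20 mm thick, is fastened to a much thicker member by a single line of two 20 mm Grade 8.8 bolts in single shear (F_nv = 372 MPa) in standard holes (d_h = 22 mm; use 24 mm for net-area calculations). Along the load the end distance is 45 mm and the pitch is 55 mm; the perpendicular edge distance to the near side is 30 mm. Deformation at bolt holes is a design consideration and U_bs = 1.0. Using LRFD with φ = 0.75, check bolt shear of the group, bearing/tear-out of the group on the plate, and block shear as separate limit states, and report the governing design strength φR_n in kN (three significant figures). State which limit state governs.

Bolt shear: A_b = π·20²/4 = 314.2 mm²; R_n = 372 × 314.2 × 2 × 1 / 1000 = 233.7 kN → 0.75 × 233.7 = 175 kN.
Bearing: edge l_c = 34, r_n = 367.2 kN; interior l_c = 33, r_n = 356.4 kN; R_n = 367.2 + 1·356.4 = 723.6 kN → 543 kN.
Block shear: A_gv = 2000, A_nv = 1280, A_nt = 360 mm²; R_n = min(0.6F_uA_nv, 0.6F_yA_gv) + U_bs·F_u·A_nt = 507.6 kN → 381 kN.
Bolt shear governs: 175 kN.

175 kN (bolt shear governs)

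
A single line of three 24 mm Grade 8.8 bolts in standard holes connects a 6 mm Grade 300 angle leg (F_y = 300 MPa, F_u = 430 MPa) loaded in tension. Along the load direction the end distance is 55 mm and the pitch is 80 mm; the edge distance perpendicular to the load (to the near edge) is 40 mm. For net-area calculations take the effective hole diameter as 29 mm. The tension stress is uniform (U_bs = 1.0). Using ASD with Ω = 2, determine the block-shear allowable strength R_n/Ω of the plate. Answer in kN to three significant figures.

Shear plane L_v = 55 + 2·80 = 215 mm; A_gv = 215 × 6 = 1290 mm².
A_nv = (215 − 2.5·29) × 6 = 855 mm².
A_nt = (40 − 0.5·29) × 6 = 153 mm².
0.6 F_u A_nv = 220.6 kN; 0.6 F_y A_gv = 232.2 kN → shear rupture governs the shear term.
R_n = 220.6 + 1.0 × 430 × 153 / 1000 = 286.4 kN.
Allowable strength R_n/Ω = 286.4 / 2 = 143 kN.

143 kN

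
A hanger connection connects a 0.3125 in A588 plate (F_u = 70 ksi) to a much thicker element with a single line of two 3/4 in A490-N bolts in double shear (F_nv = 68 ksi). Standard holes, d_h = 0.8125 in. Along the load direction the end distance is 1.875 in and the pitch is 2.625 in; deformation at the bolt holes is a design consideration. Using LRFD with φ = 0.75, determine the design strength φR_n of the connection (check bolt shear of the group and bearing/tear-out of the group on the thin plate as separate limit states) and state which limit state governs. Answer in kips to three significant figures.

Bolt shear: A_b = π·0.75²/4 = 0.4418 in²; R_n = 68 × 0.4418 × 2 × 2 = 120.2 kips → 0.75 × 120.2 = 90.1 kips.
Bearing (1.2 l_c t F_u ≤ 2.4 d t F_u): upper limit = 2.4·0.75·0.3125·70 = 39.38 kips.
  Edge l_c = 1.875 − 0.8125/2 = 1.469 → r_n = 38.55 kips; interior l_c = 2.625 − 0.8125 = 1.812 → r_n = 39.38 kips.
  R_n,bearing = 1·38.55 + 1·39.38 = 77.93 kips → 0.75 × 77.93 = 58.4 kips.
Bearing governs: 58.4 kips.

58.4 kips (bearing governs)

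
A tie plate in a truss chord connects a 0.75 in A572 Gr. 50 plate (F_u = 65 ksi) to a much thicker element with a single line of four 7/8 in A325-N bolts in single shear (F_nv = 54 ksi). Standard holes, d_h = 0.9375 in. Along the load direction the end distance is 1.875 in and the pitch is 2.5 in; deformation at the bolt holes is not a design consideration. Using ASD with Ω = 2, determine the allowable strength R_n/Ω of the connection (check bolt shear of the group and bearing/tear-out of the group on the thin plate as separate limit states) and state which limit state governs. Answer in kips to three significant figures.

Bolt shear: A_b = π·0.875²/4 = 0.6013 in²; R_n = 54 × 0.6013 × 4 × 1 = 129.9 kips → 129.9 / 2 = 64.9 kips.
Bearing (1.5 l_c t F_u ≤ 3.0 d t F_u): upper limit = 3.0·0.875·0.75·65 = 128 kips.
  Edge l_c = 1.875 − 0.9375/2 = 1.406 → r_n = 102.8 kips; interior l_c = 2.5 − 0.9375 = 1.562 → r_n = 114.3 kips.
  R_n,bearing = 1·102.8 + 3·114.3 = 445.6 kips → 445.6 / 2 = 223 kips.
Bolt shear governs: 64.9 kips.

64.9 kips (bolt shear governs)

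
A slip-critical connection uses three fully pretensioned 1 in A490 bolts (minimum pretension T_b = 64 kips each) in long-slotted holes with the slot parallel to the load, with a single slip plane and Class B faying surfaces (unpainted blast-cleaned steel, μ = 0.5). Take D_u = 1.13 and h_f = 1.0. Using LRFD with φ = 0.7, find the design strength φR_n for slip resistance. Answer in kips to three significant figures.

75.9 kips

R_n = μ · D_u · h_f · T_b · n_s · n_b = 0.5 × 1.13 × 1.0 × 64 × 1 × 3 = 108.5 kips.
Design strength φR_n = 0.7 × 108.5 = 75.9 kips.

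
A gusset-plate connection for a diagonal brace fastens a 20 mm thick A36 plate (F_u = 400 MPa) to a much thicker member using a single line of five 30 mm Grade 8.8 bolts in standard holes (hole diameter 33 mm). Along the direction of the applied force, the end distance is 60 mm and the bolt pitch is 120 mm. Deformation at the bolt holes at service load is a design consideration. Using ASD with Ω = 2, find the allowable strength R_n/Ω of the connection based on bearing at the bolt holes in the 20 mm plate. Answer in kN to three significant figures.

Per bolt r_n = 1.2 l_c t F_u ≤ 2.4 d t F_u; upper limit = 2.4 × 30 × 20 × 400 / 1000 = 576 kN.
Edge bolt: l_c = 60 − 33/2 = 43.5 mm → 1.2 × 43.5 × 20 × 400 / 1000 = 417.6 → r_n = 417.6 kN.
Interior bolts: l_c = 120 − 33 = 87 mm → 1.2 × 87 × 20 × 400 / 1000 = 835.2 → r_n = 576 kN.
R_n = 1 × 417.6 + 4 × 576 = 2722 kN.
Allowable strength R_n/Ω = 2722 / 2 = 1360 kN.

1360 kN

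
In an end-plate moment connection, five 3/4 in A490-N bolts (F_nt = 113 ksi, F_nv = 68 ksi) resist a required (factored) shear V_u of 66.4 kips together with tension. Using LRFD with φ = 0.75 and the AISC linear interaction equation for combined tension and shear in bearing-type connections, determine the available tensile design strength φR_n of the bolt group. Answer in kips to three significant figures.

133 kips

A_b = π·0.75²/4 = 0.4418 in²; f_rv = 66.4 / (5 × 0.4418) = 30.06 ksi.
F'_nt = 1.3 F_nt − (F_nt / φF_nv) f_rv = 1.3·113 − (113/(0.75·68))·30.06 = 80.3 ksi, capped at F_nt → F'_nt = 80.3 ksi.
R_n = F'_nt · A_b · n = 80.3 × 0.4418 × 5 = 177.4 kips.
Design strength φR_n = 0.75 × 177.4 = 133 kips.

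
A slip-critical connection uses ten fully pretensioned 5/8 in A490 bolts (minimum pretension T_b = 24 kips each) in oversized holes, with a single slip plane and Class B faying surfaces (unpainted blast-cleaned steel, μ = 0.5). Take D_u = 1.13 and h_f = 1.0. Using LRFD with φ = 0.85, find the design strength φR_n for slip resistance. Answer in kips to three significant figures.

115 kips

R_n = μ · D_u · h_f · T_b · n_s · n_b = 0.5 × 1.13 × 1.0 × 24 × 1 × 10 = 135.6 kips.
Design strength φR_n = 0.85 × 135.6 = 115 kips.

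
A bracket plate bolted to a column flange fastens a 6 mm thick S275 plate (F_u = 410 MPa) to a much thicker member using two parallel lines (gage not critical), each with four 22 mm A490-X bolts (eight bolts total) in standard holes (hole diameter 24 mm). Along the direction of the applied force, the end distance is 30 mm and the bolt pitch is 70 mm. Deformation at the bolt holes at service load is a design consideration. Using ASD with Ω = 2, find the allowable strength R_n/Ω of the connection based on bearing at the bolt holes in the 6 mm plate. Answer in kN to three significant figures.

Per bolt r_n = 1.2 l_c t F_u ≤ 2.4 d t F_u; upper limit = 2.4 × 22 × 6 × 410 / 1000 = 129.9 kN.
Edge bolt: l_c = 30 − 24/2 = 18 mm → 1.2 × 18 × 6 × 410 / 1000 = 53.14 → r_n = 53.14 kN.
Interior bolts: l_c = 70 − 24 = 46 mm → 1.2 × 46 × 6 × 410 / 1000 = 135.8 → r_n = 129.9 kN.
R_n = 2 × 53.14 + 6 × 129.9 = 885.6 kN.
Allowable strength R_n/Ω = 885.6 / 2 = 443 kN.

443 kN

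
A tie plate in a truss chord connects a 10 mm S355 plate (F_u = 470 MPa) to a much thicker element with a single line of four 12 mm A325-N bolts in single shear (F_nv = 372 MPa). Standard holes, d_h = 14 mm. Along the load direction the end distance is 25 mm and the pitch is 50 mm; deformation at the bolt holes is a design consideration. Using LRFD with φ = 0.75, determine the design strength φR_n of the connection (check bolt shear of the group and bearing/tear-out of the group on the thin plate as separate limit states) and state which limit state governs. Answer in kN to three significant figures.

126 kN (bolt shear governs)

Bolt shear: A_b = π·12²/4 = 113.1 mm²; R_n = 372 × 113.1 × 4 × 1 / 1000 = 168.3 kN → 0.75 × 168.3 = 126 kN.
Bearing (1.2 l_c t F_u ≤ 2.4 d t F_u): upper limit = 2.4·12·10·470 / 1000 = 135.4 kN.
  Edge l_c = 25 − 14/2 = 18 → r_n = 101.5 kN; interior l_c = 50 − 14 = 36 → r_n = 135.4 kN.
  R_n,bearing = 1·101.5 + 3·135.4 = 507.6 kN → 0.75 × 507.6 = 381 kN.
Bolt shear governs: 126 kN.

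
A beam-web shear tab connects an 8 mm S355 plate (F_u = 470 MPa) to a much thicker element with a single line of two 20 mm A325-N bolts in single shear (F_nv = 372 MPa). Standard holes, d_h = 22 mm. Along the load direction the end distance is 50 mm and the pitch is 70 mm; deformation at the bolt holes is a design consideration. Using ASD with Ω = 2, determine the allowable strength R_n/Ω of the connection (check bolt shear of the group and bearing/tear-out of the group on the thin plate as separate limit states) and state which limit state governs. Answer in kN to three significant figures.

Bolt shear: A_b = π·20²/4 = 314.2 mm²; R_n = 372 × 314.2 × 2 × 1 / 1000 = 233.7 kN → 233.7 / 2 = 117 kN.
Bearing (1.2 l_c t F_u ≤ 2.4 d t F_u): upper limit = 2.4·20·8·470 / 1000 = 180.5 kN.
  Edge l_c = 50 − 22/2 = 39 → r_n = 176 kN; interior l_c = 70 − 22 = 48 → r_n = 180.5 kN.
  R_n,bearing = 1·176 + 1·180.5 = 356.4 kN → 356.4 / 2 = 178 kN.
Bolt shear governs: 117 kN.

117 kN (bolt shear governs)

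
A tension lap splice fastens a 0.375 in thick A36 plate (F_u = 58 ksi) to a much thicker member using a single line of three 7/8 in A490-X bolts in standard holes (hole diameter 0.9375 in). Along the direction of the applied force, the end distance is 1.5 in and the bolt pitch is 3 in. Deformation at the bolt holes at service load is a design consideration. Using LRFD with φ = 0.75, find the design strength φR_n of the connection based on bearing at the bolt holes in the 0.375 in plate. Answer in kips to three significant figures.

Per bolt r_n = 1.2 l_c t F_u ≤ 2.4 d t F_u; upper limit = 2.4 × 0.875 × 0.375 × 58 = 45.68 kips.
Edge bolt: l_c = 1.5 − 0.9375/2 = 1.031 in → 1.2 × 1.031 × 0.375 × 58 = 26.92 → r_n = 26.92 kips.
Interior bolts: l_c = 3 − 0.9375 = 2.062 in → 1.2 × 2.062 × 0.375 × 58 = 53.83 → r_n = 45.68 kips.
R_n = 1 × 26.92 + 2 × 45.68 = 118.3 kips.
Design strength φR_n = 0.75 × 118.3 = 88.7 kips.

88.7 kips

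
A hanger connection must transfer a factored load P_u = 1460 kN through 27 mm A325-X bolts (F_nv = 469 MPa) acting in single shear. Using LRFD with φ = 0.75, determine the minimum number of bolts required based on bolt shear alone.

8 bolts

A_b = π·27²/4 = 572.6 mm².
Per-bolt design strength φR_n = 0.75 × 469 × 572.6 × 1 / 1000 = 201.4 kN.
n ≥ 1460 / 201.4 = 7.249 → use 8 bolts.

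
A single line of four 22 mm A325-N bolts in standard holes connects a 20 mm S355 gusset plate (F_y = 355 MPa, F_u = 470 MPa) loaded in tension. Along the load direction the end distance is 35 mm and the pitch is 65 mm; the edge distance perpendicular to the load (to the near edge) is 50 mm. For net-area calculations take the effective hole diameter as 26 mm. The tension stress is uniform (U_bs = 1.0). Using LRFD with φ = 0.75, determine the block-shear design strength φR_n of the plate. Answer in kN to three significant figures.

Shear plane L_v = 35 + 3·65 = 230 mm; A_gv = 230 × 20 = 4600 mm².
A_nv = (230 − 3.5·26) × 20 = 2780 mm².
A_nt = (50 − 0.5·26) × 20 = 740 mm².
0.6 F_u A_nv = 784 kN; 0.6 F_y A_gv = 979.8 kN → shear rupture governs the shear term.
R_n = 784 + 1.0 × 470 × 740 / 1000 = 1132 kN.
Design strength φR_n = 0.75 × 1132 = 849 kN.

849 kN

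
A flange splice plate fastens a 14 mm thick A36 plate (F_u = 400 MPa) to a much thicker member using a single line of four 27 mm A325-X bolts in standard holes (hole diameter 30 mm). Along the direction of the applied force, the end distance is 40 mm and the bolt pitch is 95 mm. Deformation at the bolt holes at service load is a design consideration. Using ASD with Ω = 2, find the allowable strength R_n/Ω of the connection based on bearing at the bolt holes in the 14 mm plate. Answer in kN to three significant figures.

628 kN

Per bolt r_n = 1.2 l_c t F_u ≤ 2.4 d t F_u; upper limit = 2.4 × 27 × 14 × 400 / 1000 = 362.9 kN.
Edge bolt: l_c = 40 − 30/2 = 25 mm → 1.2 × 25 × 14 × 400 / 1000 = 168 → r_n = 168 kN.
Interior bolts: l_c = 95 − 30 = 65 mm → 1.2 × 65 × 14 × 400 / 1000 = 436.8 → r_n = 362.9 kN.
R_n = 1 × 168 + 3 × 362.9 = 1257 kN.
Allowable strength R_n/Ω = 1257 / 2 = 628 kN.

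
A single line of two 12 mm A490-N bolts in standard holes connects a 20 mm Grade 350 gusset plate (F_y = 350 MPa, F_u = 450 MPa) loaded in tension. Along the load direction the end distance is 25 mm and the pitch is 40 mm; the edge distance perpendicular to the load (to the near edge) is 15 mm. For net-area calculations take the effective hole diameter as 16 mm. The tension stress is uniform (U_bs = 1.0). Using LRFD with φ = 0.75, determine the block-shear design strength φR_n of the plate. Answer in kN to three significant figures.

Shear plane L_v = 25 + 1·40 = 65 mm; A_gv = 65 × 20 = 1300 mm².
A_nv = (65 − 1.5·16) × 20 = 820 mm².
A_nt = (15 − 0.5·16) × 20 = 140 mm².
0.6 F_u A_nv = 221.4 kN; 0.6 F_y A_gv = 273 kN → shear rupture governs the shear term.
R_n = 221.4 + 1.0 × 450 × 140 / 1000 = 284.4 kN.
Design strength φR_n = 0.75 × 284.4 = 213 kN.

213 kN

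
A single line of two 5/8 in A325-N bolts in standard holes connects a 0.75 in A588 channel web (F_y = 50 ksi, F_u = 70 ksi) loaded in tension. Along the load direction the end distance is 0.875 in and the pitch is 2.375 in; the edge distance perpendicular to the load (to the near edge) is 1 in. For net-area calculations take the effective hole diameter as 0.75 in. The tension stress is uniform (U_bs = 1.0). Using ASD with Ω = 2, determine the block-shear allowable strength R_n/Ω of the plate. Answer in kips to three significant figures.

Shear plane L_v = 0.875 + 1·2.375 = 3.25 in; A_gv = 3.25 × 0.75 = 2.438 in².
A_nv = (3.25 − 1.5·0.75) × 0.75 = 1.594 in².
A_nt = (1 − 0.5·0.75) × 0.75 = 0.4688 in².
0.6 F_u A_nv = 66.94 kips; 0.6 F_y A_gv = 73.12 kips → shear rupture governs the shear term.
R_n = 66.94 + 1.0 × 70 × 0.4688 = 99.75 kips.
Allowable strength R_n/Ω = 99.75 / 2 = 49.9 kips.

49.9 kips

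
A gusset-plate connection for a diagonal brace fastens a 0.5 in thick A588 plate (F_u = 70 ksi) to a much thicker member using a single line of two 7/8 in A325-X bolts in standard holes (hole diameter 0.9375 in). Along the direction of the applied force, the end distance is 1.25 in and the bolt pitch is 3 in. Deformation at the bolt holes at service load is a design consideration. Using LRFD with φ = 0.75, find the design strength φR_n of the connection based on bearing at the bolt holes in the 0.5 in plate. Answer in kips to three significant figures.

Per bolt r_n = 1.2 l_c t F_u ≤ 2.4 d t F_u; upper limit = 2.4 × 0.875 × 0.5 × 70 = 73.5 kips.
Edge bolt: l_c = 1.25 − 0.9375/2 = 0.7812 in → 1.2 × 0.7812 × 0.5 × 70 = 32.81 → r_n = 32.81 kips.
Interior bolts: l_c = 3 − 0.9375 = 2.062 in → 1.2 × 2.062 × 0.5 × 70 = 86.62 → r_n = 73.5 kips.
R_n = 1 × 32.81 + 1 × 73.5 = 106.3 kips.
Design strength φR_n = 0.75 × 106.3 = 79.7 kips.

79.7 kips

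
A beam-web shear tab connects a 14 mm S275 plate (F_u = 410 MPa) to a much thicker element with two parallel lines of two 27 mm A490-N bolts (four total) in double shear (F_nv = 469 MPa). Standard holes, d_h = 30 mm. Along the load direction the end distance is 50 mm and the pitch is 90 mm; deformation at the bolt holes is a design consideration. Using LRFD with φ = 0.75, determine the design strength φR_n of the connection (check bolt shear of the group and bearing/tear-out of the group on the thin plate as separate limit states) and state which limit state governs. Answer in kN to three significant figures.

Bolt shear: A_b = π·27²/4 = 572.6 mm²; R_n = 469 × 572.6 × 4 × 2 / 1000 = 2148 kN → 0.75 × 2148 = 1610 kN.
Bearing (1.2 l_c t F_u ≤ 2.4 d t F_u): upper limit = 2.4·27·14·410 / 1000 = 372 kN.
  Edge l_c = 50 − 30/2 = 35 → r_n = 241.1 kN; interior l_c = 90 − 30 = 60 → r_n = 372 kN.
  R_n,bearing = 2·241.1 + 2·372 = 1226 kN → 0.75 × 1226 = 920 kN.
Bearing governs: 920 kN.

920 kN (bearing governs)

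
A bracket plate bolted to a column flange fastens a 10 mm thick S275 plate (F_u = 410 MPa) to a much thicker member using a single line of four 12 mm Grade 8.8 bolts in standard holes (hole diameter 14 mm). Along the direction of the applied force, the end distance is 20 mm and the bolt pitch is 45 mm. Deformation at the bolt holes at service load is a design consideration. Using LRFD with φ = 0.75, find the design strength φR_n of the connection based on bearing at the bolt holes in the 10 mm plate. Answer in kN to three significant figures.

314 kN

Per bolt r_n = 1.2 l_c t F_u ≤ 2.4 d t F_u; upper limit = 2.4 × 12 × 10 × 410 / 1000 = 118.1 kN.
Edge bolt: l_c = 20 − 14/2 = 13 mm → 1.2 × 13 × 10 × 410 / 1000 = 63.96 → r_n = 63.96 kN.
Interior bolts: l_c = 45 − 14 = 31 mm → 1.2 × 31 × 10 × 410 / 1000 = 152.5 → r_n = 118.1 kN.
R_n = 1 × 63.96 + 3 × 118.1 = 418.2 kN.
Design strength φR_n = 0.75 × 418.2 = 314 kN.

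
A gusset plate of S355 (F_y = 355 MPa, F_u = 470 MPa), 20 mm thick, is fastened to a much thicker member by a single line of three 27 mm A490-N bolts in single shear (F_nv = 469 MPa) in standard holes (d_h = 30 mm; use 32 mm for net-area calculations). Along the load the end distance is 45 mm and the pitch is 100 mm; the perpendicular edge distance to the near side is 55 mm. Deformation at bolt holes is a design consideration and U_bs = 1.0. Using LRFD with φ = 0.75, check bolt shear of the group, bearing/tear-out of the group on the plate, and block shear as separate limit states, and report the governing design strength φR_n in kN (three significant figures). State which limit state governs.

Bolt shear: A_b = π·27²/4 = 572.6 mm²; R_n = 469 × 572.6 × 3 × 1 / 1000 = 805.6 kN → 0.75 × 805.6 = 604 kN.
Bearing: edge l_c = 30, r_n = 338.4 kN; interior l_c = 70, r_n = 609.1 kN; R_n = 338.4 + 2·609.1 = 1557 kN → 1170 kN.
Block shear: A_gv = 4900, A_nv = 3300, A_nt = 780 mm²; R_n = min(0.6F_uA_nv, 0.6F_yA_gv) + U_bs·F_u·A_nt = 1297 kN → 973 kN.
Bolt shear governs: 604 kN.

604 kN (bolt shear governs)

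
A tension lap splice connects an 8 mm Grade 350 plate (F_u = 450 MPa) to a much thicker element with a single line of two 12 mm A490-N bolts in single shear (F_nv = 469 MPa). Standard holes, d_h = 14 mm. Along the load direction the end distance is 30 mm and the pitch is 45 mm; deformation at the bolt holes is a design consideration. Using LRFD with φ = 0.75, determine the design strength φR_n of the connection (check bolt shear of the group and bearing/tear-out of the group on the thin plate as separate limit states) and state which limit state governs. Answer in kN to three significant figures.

Bolt shear: A_b = π·12²/4 = 113.1 mm²; R_n = 469 × 113.1 × 2 × 1 / 1000 = 106.1 kN → 0.75 × 106.1 = 79.6 kN.
Bearing (1.2 l_c t F_u ≤ 2.4 d t F_u): upper limit = 2.4·12·8·450 / 1000 = 103.7 kN.
  Edge l_c = 30 − 14/2 = 23 → r_n = 99.36 kN; interior l_c = 45 − 14 = 31 → r_n = 103.7 kN.
  R_n,bearing = 1·99.36 + 1·103.7 = 203 kN → 0.75 × 203 = 152 kN.
Bolt shear governs: 79.6 kN.

79.6 kN (bolt shear governs)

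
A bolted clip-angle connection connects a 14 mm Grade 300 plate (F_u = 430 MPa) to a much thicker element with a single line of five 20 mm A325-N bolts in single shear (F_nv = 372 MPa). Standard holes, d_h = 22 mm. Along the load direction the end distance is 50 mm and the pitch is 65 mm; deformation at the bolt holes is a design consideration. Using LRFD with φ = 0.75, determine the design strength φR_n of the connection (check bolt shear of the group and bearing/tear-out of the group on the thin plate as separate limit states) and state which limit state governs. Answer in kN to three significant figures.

Bolt shear: A_b = π·20²/4 = 314.2 mm²; R_n = 372 × 314.2 × 5 × 1 / 1000 = 584.3 kN → 0.75 × 584.3 = 438 kN.
Bearing (1.2 l_c t F_u ≤ 2.4 d t F_u): upper limit = 2.4·20·14·430 / 1000 = 289 kN.
  Edge l_c = 50 − 22/2 = 39 → r_n = 281.7 kN; interior l_c = 65 − 22 = 43 → r_n = 289 kN.
  R_n,bearing = 1·281.7 + 4·289 = 1438 kN → 0.75 × 1438 = 1080 kN.
Bolt shear governs: 438 kN.

438 kN (bolt shear governs)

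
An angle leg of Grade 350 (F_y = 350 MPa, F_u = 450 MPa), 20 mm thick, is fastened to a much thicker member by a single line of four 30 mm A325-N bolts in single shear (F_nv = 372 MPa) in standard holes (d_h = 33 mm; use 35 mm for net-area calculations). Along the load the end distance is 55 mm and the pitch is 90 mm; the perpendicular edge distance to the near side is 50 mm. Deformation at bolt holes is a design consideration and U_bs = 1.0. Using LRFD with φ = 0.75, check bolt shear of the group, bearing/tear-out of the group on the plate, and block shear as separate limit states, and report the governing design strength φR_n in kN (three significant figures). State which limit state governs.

789 kN (bolt shear governs)

Bolt shear: A_b = π·30²/4 = 706.9 mm²; R_n = 372 × 706.9 × 4 × 1 / 1000 = 1052 kN → 0.75 × 1052 = 789 kN.
Bearing: edge l_c = 38.5, r_n = 415.8 kN; interior l_c = 57, r_n = 615.6 kN; R_n = 415.8 + 3·615.6 = 2263 kN → 1700 kN.
Block shear: A_gv = 6500, A_nv = 4050, A_nt = 650 mm²; R_n = min(0.6F_uA_nv, 0.6F_yA_gv) + U_bs·F_u·A_nt = 1386 kN → 1040 kN.
Bolt shear governs: 789 kN.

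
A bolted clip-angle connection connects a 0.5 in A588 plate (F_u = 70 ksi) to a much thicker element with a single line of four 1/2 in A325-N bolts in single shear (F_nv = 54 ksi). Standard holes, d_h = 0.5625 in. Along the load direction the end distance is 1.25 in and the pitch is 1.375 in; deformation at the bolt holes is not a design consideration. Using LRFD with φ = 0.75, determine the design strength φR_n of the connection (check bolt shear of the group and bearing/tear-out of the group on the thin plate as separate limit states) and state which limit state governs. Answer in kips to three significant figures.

31.8 kips (bolt shear governs)

Bolt shear: A_b = π·0.5²/4 = 0.1963 in²; R_n = 54 × 0.1963 × 4 × 1 = 42.41 kips → 0.75 × 42.41 = 31.8 kips.
Bearing (1.5 l_c t F_u ≤ 3.0 d t F_u): upper limit = 3.0·0.5·0.5·70 = 52.5 kips.
  Edge l_c = 1.25 − 0.5625/2 = 0.9688 → r_n = 50.86 kips; interior l_c = 1.375 − 0.5625 = 0.8125 → r_n = 42.66 kips.
  R_n,bearing = 1·50.86 + 3·42.66 = 178.8 kips → 0.75 × 178.8 = 134 kips.
Bolt shear governs: 31.8 kips.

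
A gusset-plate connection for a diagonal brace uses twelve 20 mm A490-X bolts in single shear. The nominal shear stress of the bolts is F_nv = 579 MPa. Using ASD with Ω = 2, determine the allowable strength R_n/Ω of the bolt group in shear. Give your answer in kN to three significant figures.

1090 kN

A_b = π × 20² / 4 = 314.2 mm².
R_n = F_nv · A_b · n · n_s = 579 × 314.2 × 12 × 1 / 1000 = 2183 kN.
Allowable strength R_n/Ω = 2183 / 2 = 1090 kN.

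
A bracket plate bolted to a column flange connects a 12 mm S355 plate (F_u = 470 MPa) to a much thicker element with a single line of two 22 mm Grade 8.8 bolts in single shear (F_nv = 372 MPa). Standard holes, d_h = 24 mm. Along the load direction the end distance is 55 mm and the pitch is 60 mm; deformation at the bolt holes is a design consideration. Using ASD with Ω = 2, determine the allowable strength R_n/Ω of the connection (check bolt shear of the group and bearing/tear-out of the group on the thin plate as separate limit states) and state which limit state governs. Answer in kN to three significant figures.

141 kN (bolt shear governs)

Bolt shear: A_b = π·22²/4 = 380.1 mm²; R_n = 372 × 380.1 × 2 × 1 / 1000 = 282.8 kN → 282.8 / 2 = 141 kN.
Bearing (1.2 l_c t F_u ≤ 2.4 d t F_u): upper limit = 2.4·22·12·470 / 1000 = 297.8 kN.
  Edge l_c = 55 − 24/2 = 43 → r_n = 291 kN; interior l_c = 60 − 24 = 36 → r_n = 243.6 kN.
  R_n,bearing = 1·291 + 1·243.6 = 534.7 kN → 534.7 / 2 = 267 kN.
Bolt shear governs: 141 kN.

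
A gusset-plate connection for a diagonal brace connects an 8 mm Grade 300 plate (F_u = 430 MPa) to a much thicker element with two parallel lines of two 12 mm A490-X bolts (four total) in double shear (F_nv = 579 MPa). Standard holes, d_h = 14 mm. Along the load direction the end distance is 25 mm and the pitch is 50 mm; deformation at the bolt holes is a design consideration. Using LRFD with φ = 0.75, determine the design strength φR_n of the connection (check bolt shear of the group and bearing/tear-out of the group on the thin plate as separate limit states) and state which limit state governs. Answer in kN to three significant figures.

Bolt shear: A_b = π·12²/4 = 113.1 mm²; R_n = 579 × 113.1 × 4 × 2 / 1000 = 523.9 kN → 0.75 × 523.9 = 393 kN.
Bearing (1.2 l_c t F_u ≤ 2.4 d t F_u): upper limit = 2.4·12·8·430 / 1000 = 99.07 kN.
  Edge l_c = 25 − 14/2 = 18 → r_n = 74.3 kN; interior l_c = 50 − 14 = 36 → r_n = 99.07 kN.
  R_n,bearing = 2·74.3 + 2·99.07 = 346.8 kN → 0.75 × 346.8 = 260 kN.
Bearing governs: 260 kN.

260 kN (bearing governs)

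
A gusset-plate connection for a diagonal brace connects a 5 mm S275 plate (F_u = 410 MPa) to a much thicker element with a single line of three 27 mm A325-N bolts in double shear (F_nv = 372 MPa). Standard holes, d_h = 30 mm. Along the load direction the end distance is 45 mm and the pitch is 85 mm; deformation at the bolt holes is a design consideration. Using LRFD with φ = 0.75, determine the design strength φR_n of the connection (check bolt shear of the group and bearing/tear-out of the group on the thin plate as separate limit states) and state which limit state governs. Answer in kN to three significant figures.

255 kN (bearing governs)

Bolt shear: A_b = π·27²/4 = 572.6 mm²; R_n = 372 × 572.6 × 3 × 2 / 1000 = 1278 kN → 0.75 × 1278 = 958 kN.
Bearing (1.2 l_c t F_u ≤ 2.4 d t F_u): upper limit = 2.4·27·5·410 / 1000 = 132.8 kN.
  Edge l_c = 45 − 30/2 = 30 → r_n = 73.8 kN; interior l_c = 85 − 30 = 55 → r_n = 132.8 kN.
  R_n,bearing = 1·73.8 + 2·132.8 = 339.5 kN → 0.75 × 339.5 = 255 kN.
Bearing governs: 255 kN.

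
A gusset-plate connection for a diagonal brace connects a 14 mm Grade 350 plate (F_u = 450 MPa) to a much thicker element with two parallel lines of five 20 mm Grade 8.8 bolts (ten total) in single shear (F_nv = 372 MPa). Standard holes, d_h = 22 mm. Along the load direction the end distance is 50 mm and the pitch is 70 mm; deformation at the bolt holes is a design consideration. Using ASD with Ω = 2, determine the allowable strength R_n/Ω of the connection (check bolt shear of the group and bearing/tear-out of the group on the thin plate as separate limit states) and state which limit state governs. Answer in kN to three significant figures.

Bolt shear: A_b = π·20²/4 = 314.2 mm²; R_n = 372 × 314.2 × 10 × 1 / 1000 = 1169 kN → 1169 / 2 = 584 kN.
Bearing (1.2 l_c t F_u ≤ 2.4 d t F_u): upper limit = 2.4·20·14·450 / 1000 = 302.4 kN.
  Edge l_c = 50 − 22/2 = 39 → r_n = 294.8 kN; interior l_c = 70 − 22 = 48 → r_n = 302.4 kN.
  R_n,bearing = 2·294.8 + 8·302.4 = 3009 kN → 3009 / 2 = 1500 kN.
Bolt shear governs: 584 kN.

584 kN (bolt shear governs)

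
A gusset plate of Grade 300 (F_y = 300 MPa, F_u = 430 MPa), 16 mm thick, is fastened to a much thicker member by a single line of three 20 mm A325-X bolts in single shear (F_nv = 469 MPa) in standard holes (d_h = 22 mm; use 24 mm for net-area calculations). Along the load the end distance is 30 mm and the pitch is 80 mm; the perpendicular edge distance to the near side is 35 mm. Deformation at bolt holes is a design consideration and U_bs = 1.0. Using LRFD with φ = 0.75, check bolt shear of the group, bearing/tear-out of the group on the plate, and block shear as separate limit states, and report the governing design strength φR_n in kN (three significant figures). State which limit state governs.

332 kN (bolt shear governs)

Bolt shear: A_b = π·20²/4 = 314.2 mm²; R_n = 469 × 314.2 × 3 × 1 / 1000 = 442 kN → 0.75 × 442 = 332 kN.
Bearing: edge l_c = 19, r_n = 156.9 kN; interior l_c = 58, r_n = 330.2 kN; R_n = 156.9 + 2·330.2 = 817.3 kN → 613 kN.
Block shear: A_gv = 3040, A_nv = 2080, A_nt = 368 mm²; R_n = min(0.6F_uA_nv, 0.6F_yA_gv) + U_bs·F_u·A_nt = 694.9 kN → 521 kN.
Bolt shear governs: 332 kN.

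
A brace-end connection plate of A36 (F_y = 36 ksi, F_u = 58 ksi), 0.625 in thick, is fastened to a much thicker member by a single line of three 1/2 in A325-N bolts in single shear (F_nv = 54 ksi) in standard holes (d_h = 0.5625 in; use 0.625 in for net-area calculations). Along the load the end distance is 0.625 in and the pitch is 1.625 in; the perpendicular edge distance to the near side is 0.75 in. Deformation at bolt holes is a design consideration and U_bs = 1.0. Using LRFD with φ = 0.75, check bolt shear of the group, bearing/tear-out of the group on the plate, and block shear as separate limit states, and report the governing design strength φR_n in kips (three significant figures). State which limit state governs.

23.9 kips (bolt shear governs)

Bolt shear: A_b = π·0.5²/4 = 0.1963 in²; R_n = 54 × 0.1963 × 3 × 1 = 31.81 kips → 0.75 × 31.81 = 23.9 kips.
Bearing: edge l_c = 0.3438, r_n = 14.95 kips; interior l_c = 1.062, r_n = 43.5 kips; R_n = 14.95 + 2·43.5 = 102 kips → 76.5 kips.
Block shear: A_gv = 2.422, A_nv = 1.445, A_nt = 0.2734 in²; R_n = min(0.6F_uA_nv, 0.6F_yA_gv) + U_bs·F_u·A_nt = 66.16 kips → 49.6 kips.
Bolt shear governs: 23.9 kips.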